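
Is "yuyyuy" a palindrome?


Word: "yuyyuy"
Reversed: "yuyyuy"
Forward == Backward? yuyyuy == yuyyuy
Palindrome = Yes


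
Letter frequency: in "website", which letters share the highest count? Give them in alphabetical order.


Word: "website"
Letter counts:
  'b': 1
  'e': 2
  'i': 1
  's': 1
  't': 1
  'w': 1
Maximum count = 2
Most frequent = 'e' (2 times each)


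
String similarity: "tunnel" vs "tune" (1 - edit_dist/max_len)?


Word 1: "tunnel" (length 6)
Word 2: "tune" (length 4)
One optimal edit sequence:
  1. keep 't'
  2. keep 'u'
  3. delete 'n'  (+1)
  4. keep 'n'
  5. keep 'e'
  6. delete 'l'  (+1)
Edit distance = 2
Max length = max(6, 4) = 6
Similarity = 1 - 2/6
= 0.6667


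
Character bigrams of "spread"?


Word: "spread" (length 6)
Number of bigrams = 6 - 2 + 1 = 5
  Position 0: "sp"
  Position 1: "pr"
  Position 2: "re"
  Position 3: "ea"
  Position 4: "ad"
Bigrams = "sp", "pr", "re", "ea", "ad"


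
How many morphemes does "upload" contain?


Word: "upload"
Morphemes: up- + load
Each morpheme carries meaning
= 2 morphemes


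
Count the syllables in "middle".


Word: "middle"
Syllable breakdown: mid-dle
Counting: 2 parts
= 2 syllables


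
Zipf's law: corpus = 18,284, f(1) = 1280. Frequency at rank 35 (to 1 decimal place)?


Zipf's law: f(r) = f(1) / r
f(1) = 1280
f(35) = 1280 / 35
= 36.6 occurrences


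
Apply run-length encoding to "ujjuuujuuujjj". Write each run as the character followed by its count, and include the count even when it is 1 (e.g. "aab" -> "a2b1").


String: "ujjuuujuuujjj"
Scanning for consecutive runs:
  'u' x 1
  'j' x 2
  'u' x 3
  'j' x 1
  'u' x 3
  'j' x 3
RLE = "u1j2u3j1u3j3"


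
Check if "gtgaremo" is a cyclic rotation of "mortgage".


Word: "mortgage", Candidate: "gtgaremo"
Method: check if candidate is substring of word+word
"mortgagemortgage" contains "gtgaremo"? No
Is rotation = No


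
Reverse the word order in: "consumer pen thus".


Original: "consumer pen thus"
Words (1..n): consumer | pen | thus
Reversed (n..1): thus | pen | consumer
Result = "thus pen consumer"


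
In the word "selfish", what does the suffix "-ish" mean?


Suffix: -ish
As in: selfish -> self + -ish
Meaning = somewhat / having the qualities of


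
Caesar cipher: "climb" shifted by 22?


Word: "climb"
Shift: 22
Each letter → (letter + shift) mod 26:
  'c' (2) + 22 = 24 → 'y'
  'l' (11) + 22 = 7 → 'h'
  'i' (8) + 22 = 4 → 'e'
  'm' (12) + 22 = 8 → 'i'
  'b' (1) + 22 = 23 → 'x'
Result = "yheix"


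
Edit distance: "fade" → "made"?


Word 1: "fade" (length 4)
Word 2: "made" (length 4)
One optimal edit sequence (insert/delete/substitute each cost 1):
  1. substitute 'f' -> 'm'  (+1)
  2. keep 'a'
  3. keep 'd'
  4. keep 'e'
Total edit operations: 1
Edit distance = 1


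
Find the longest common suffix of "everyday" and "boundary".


Word 1: "everyday"
Word 2: "boundary"
Comparing from end:
  Pos -1: 'y' == 'y'
  Pos -2: 'a' != 'r' (stop)
LCS = "y" (length 1)


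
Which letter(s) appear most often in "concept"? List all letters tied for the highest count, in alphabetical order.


Word: "concept"
Letter counts:
  'c': 2
  'e': 1
  'n': 1
  'o': 1
  'p': 1
  't': 1
Maximum count = 2
Most frequent = 'c' (2 times each)


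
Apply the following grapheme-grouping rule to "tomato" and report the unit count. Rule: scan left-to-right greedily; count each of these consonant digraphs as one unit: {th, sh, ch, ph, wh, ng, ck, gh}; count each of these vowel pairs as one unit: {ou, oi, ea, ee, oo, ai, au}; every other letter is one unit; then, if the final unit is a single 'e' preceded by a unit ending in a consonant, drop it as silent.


Word: "tomato" (6 letters)
Left-to-right scan:
  (1) 't' (letter)
  (2) 'o' (letter)
  (3) 'm' (letter)
  (4) 'a' (letter)
  (5) 't' (letter)
  (6) 'o' (letter)
Units from scan: 6
Sound units = 6 units


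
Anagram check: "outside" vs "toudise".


Word 1: "outside" → sorted: deiostu
Word 2: "toudise" → sorted: deiostu
Same letters? deiostu == deiostu
Anagram = Yes


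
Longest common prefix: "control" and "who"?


Word 1: "control"
Word 2: "who"
Comparing from start:
  Pos 0: 'c' != 'w' (stop)
LCP = "" (length 0)


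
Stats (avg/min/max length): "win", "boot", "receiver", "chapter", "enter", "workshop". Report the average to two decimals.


Lengths: "win"=3, "boot"=4, "receiver"=8, "chapter"=7, "enter"=5, "workshop"=8
Sum = 35, Count = 6
Average = 35/6 = 5.83
= avg=5.83, min=3, max=8


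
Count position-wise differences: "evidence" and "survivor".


Comparing character by character (same length = 8):
  Pos 0: 'e' vs 's' !=
  Pos 1: 'v' vs 'u' !=
  Pos 2: 'i' vs 'r' !=
  Pos 3: 'd' vs 'v' !=
  Pos 4: 'e' vs 'i' !=
  Pos 5: 'n' vs 'v' !=
  Pos 6: 'c' vs 'o' !=
  Pos 7: 'e' vs 'r' !=
Hamming distance = 8


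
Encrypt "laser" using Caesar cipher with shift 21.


Word: "laser"
Shift: 21
Each letter → (letter + shift) mod 26:
  'l' (11) + 21 = 6 → 'g'
  'a' (0) + 21 = 21 → 'v'
  's' (18) + 21 = 13 → 'n'
  'e' (4) + 21 = 25 → 'z'
  'r' (17) + 21 = 12 → 'm'
Result = "gvnzm"


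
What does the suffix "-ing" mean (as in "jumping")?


Suffix: -ing
Example: jumping = jump + -ing
Meaning = present participle


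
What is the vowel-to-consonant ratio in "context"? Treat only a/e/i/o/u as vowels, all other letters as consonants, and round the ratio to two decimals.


Word: "context"
Vowels (a,e,i,o,u): 2
Consonants: 5
Ratio = 2/5
= 0.40


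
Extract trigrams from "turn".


Word: "turn" (length 4)
Number of trigrams = 4 - 3 + 1 = 2
  Position 0: "tur"
  Position 1: "urn"
Trigrams = "tur", "urn"


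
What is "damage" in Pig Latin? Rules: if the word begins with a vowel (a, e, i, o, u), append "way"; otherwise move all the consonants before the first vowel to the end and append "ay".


Word: "damage"
Starts with consonant(s) → move to end, add 'ay'
Consonant cluster: "d"
Pig Latin = "amageday"


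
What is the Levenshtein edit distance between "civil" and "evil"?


Word 1: "civil" (length 5)
Word 2: "evil" (length 4)
One optimal edit sequence (insert/delete/substitute each cost 1):
  1. delete 'c'  (+1)
  2. substitute 'i' -> 'e'  (+1)
  3. keep 'v'
  4. keep 'i'
  5. keep 'l'
Total edit operations: 2
Edit distance = 2


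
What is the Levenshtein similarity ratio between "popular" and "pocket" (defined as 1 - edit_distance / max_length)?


Word 1: "popular" (length 7)
Word 2: "pocket" (length 6)
One optimal edit sequence:
  1. keep 'p'
  2. keep 'o'
  3. delete 'p'  (+1)
  4. substitute 'u' -> 'c'  (+1)
  5. substitute 'l' -> 'k'  (+1)
  6. substitute 'a' -> 'e'  (+1)
  7. substitute 'r' -> 't'  (+1)
Edit distance = 5
Max length = max(7, 6) = 7
Similarity = 1 - 5/7
= 0.2857


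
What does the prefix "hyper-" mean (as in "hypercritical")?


Prefix: hyper-
Example: hypercritical (hyper- + critical)
Meaning = over / excessive


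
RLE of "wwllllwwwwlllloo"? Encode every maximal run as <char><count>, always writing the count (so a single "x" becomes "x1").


String: "wwllllwwwwlllloo"
Scanning for consecutive runs:
  'w' x 2
  'l' x 4
  'w' x 4
  'l' x 4
  'o' x 2
RLE = "w2l4w4l4o2"


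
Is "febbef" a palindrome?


Word: "febbef"
Reversed: "febbef"
Forward == Backward? febbef == febbef
Palindrome = Yes


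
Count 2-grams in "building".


Word: "building" (length 8)
Number of 2-grams = length - 2 + 1 = 8 - 2 + 1
= 7


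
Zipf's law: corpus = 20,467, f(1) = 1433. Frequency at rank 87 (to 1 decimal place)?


Zipf's law: f(r) = f(1) / r
f(1) = 1433
f(87) = 1433 / 87
= 16.5 occurrences


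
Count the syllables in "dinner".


Word: "dinner"
Syllable breakdown: din | ner
Counting: 2 parts
= 2 syllables


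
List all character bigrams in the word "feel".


Word: "feel" (length 4)
Number of bigrams = 4 - 2 + 1 = 3
  Position 0: "fe"
  Position 1: "ee"
  Position 2: "el"
Bigrams = "fe", "ee", "el"


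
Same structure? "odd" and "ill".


Pattern of "odd": [0, 1, 1]
Pattern of "ill": [0, 1, 1]
Patterns match
Same pattern = Yes


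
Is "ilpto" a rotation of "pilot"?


Word: "pilot", Candidate: "ilpto"
Method: check if candidate is substring of word+word
"pilotpilot" contains "ilpto"? No
Is rotation = No


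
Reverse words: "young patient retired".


Original: "young patient retired"
Words (1..n): young | patient | retired
Reversed (n..1): retired | patient | young
Result = "retired patient young"


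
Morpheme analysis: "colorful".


Word: "colorful"
Morphemes: color | -ful
Each morpheme carries meaning
= 2 morphemes


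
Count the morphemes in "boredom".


Word: "boredom"
Morphemes: bore | -dom
Each morpheme carries meaning
= 2 morphemes


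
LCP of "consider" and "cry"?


Word 1: "consider"
Word 2: "cry"
Comparing from start:
  Pos 0: 'c' == 'c'
  Pos 1: 'o' != 'r' (stop)
LCP = "c" (length 1)


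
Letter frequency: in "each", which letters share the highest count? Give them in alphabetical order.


Word: "each"
Letter counts:
  'a': 1
  'c': 1
  'e': 1
  'h': 1
Maximum count = 1
Most frequent = 'a', 'c', 'e', 'h' (1 time each)


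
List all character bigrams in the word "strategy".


Word: "strategy" (length 8)
Number of bigrams = 8 - 2 + 1 = 7
  Position 0: "st"
  Position 1: "tr"
  Position 2: "ra"
  Position 3: "at"
  Position 4: "te"
  Position 5: "eg"
  Position 6: "gy"
Bigrams = "st", "tr", "ra", "at", "te", "eg", "gy"


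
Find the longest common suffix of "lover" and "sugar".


Word 1: "lover"
Word 2: "sugar"
Comparing from end:
  Pos -1: 'r' == 'r'
  Pos -2: 'e' != 'a' (stop)
LCS = "r" (length 1)


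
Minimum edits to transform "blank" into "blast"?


Word 1: "blank" (length 5)
Word 2: "blast" (length 5)
One optimal edit sequence (insert/delete/substitute each cost 1):
  1. keep 'b'
  2. keep 'l'
  3. keep 'a'
  4. substitute 'n' -> 's'  (+1)
  5. substitute 'k' -> 't'  (+1)
Total edit operations: 2
Edit distance = 2


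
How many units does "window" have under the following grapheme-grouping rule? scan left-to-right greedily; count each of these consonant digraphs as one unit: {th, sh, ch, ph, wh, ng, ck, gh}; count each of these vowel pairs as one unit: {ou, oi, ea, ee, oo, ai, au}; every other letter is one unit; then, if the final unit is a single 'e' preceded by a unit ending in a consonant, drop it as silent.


Word: "window" (6 letters)
Left-to-right scan:
  (1) 'w' (letter)
  (2) 'i' (letter)
  (3) 'n' (letter)
  (4) 'd' (letter)
  (5) 'o' (letter)
  (6) 'w' (letter)
Units from scan: 6
Sound units = 6 units


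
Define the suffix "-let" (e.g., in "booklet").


Suffix: -let
As in: booklet -> book + -let
Meaning = small


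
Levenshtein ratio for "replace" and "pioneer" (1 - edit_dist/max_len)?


Word 1: "replace" (length 7)
Word 2: "pioneer" (length 7)
One optimal edit sequence:
  1. substitute 'r' -> 'p'  (+1)
  2. substitute 'e' -> 'i'  (+1)
  3. substitute 'p' -> 'o'  (+1)
  4. substitute 'l' -> 'n'  (+1)
  5. substitute 'a' -> 'e'  (+1)
  6. substitute 'c' -> 'e'  (+1)
  7. substitute 'e' -> 'r'  (+1)
Edit distance = 7
Max length = max(7, 7) = 7
Similarity = 1 - 7/7
= 0.0000


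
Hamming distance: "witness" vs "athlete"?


Comparing character by character (same length = 7):
  Pos 0: 'w' vs 'a' !=
  Pos 1: 'i' vs 't' !=
  Pos 2: 't' vs 'h' !=
  Pos 3: 'n' vs 'l' !=
  Pos 4: 'e' vs 'e' =
  Pos 5: 's' vs 't' !=
  Pos 6: 's' vs 'e' !=
Hamming distance = 6


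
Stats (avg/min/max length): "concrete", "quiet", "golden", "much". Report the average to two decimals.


Lengths: "concrete"=8, "quiet"=5, "golden"=6, "much"=4
Sum = 23, Count = 4
Average = 23/4 = 5.75
= avg=5.75, min=4, max=8


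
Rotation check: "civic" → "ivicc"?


Word: "civic", Candidate: "ivicc"
Method: check if candidate is substring of word+word
"civiccivic" contains "ivicc"? Yes
Is rotation = Yes


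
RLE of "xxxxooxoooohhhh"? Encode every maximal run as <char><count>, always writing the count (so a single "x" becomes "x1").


String: "xxxxooxoooohhhh"
Scanning for consecutive runs:
  'x' x 4
  'o' x 2
  'x' x 1
  'o' x 4
  'h' x 4
RLE = "x4o2x1o4h4"


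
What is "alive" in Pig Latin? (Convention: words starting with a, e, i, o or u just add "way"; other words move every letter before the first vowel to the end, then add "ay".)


Word: "alive"
Starts with vowel → add 'way'
Pig Latin = "aliveway"


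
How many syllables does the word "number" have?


Word: "number"
Syllable breakdown: num | ber
Counting: 2 parts
= 2 syllables


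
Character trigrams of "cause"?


Word: "cause" (length 5)
Number of trigrams = 5 - 3 + 1 = 3
  Position 0: "cau"
  Position 1: "aus"
  Position 2: "use"
Trigrams = "cau", "aus", "use"


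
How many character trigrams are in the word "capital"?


Word: "capital" (length 7)
Number of 3-grams = length - 3 + 1 = 7 - 3 + 1
= 5


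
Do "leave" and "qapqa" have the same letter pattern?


Pattern of "leave": [0, 1, 2, 3, 1]
Pattern of "qapqa": [0, 1, 2, 0, 1]
Patterns do not match
Same pattern = No


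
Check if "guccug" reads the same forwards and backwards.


Word: "guccug"
Reversed: "guccug"
Forward == Backward? guccug == guccug
Palindrome = Yes


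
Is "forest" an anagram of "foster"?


Word 1: "foster" → sorted: eforst
Word 2: "forest" → sorted: eforst
Same letters? eforst == eforst
Anagram = Yes


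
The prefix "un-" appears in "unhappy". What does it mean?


Prefix: un-
Example: unhappy = un- + happy
Meaning = not / reverse


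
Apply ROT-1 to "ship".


Word: "ship"
Shift: 1
Each letter → (letter + shift) mod 26:
  's' (18) + 1 = 19 → 't'
  'h' (7) + 1 = 8 → 'i'
  'i' (8) + 1 = 9 → 'j'
  'p' (15) + 1 = 16 → 'q'
Result = "tijq"


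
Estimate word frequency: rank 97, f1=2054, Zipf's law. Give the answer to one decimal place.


Zipf's law: f(r) = f(1) / r
f(1) = 2054
f(97) = 2054 / 97
= 21.2 occurrences


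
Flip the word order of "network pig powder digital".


Original: "network pig powder digital"
Words (1..n): network | pig | powder | digital
Reversed (n..1): digital | powder | pig | network
Result = "digital powder pig network"


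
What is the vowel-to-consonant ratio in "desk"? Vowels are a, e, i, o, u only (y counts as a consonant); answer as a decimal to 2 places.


Word: "desk"
Vowels (a,e,i,o,u): 1
Consonants: 3
Ratio = 1/3
= 0.33


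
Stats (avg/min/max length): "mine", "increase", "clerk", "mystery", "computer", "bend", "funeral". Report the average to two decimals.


Lengths: "mine"=4, "increase"=8, "clerk"=5, "mystery"=7, "computer"=8, "bend"=4, "funeral"=7
Sum = 43, Count = 7
Average = 43/7 = 6.14
= avg=6.14, min=4, max=8


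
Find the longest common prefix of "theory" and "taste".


Word 1: "theory"
Word 2: "taste"
Comparing from start:
  Pos 0: 't' == 't'
  Pos 1: 'h' != 'a' (stop)
LCP = "t" (length 1)


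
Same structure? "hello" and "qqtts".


Pattern of "hello": [0, 1, 2, 2, 3]
Pattern of "qqtts": [0, 0, 1, 1, 2]
Patterns do not match
Same pattern = No


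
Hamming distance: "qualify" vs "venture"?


Comparing character by character (same length = 7):
  Pos 0: 'q' vs 'v' !=
  Pos 1: 'u' vs 'e' !=
  Pos 2: 'a' vs 'n' !=
  Pos 3: 'l' vs 't' !=
  Pos 4: 'i' vs 'u' !=
  Pos 5: 'f' vs 'r' !=
  Pos 6: 'y' vs 'e' !=
Hamming distance = 7


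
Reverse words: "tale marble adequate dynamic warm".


Original: "tale marble adequate dynamic warm"
Words (1..n): tale | marble | adequate | dynamic | warm
Reversed (n..1): warm | dynamic | adequate | marble | tale
Result = "warm dynamic adequate marble tale"


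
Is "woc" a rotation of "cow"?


Word: "cow", Candidate: "woc"
Method: check if candidate is substring of word+word
"cowcow" contains "woc"? No
Is rotation = No


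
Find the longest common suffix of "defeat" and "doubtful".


Word 1: "defeat"
Word 2: "doubtful"
Comparing from end:
  Pos -1: 't' != 'l' (stop)
LCS = "" (length 0)


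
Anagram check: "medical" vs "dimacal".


Word 1: "medical" → sorted: acdeilm
Word 2: "dimacal" → sorted: aacdilm
Same letters? acdeilm != aacdilm
Anagram = No


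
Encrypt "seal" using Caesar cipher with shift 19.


Word: "seal"
Shift: 19
Each letter → (letter + shift) mod 26:
  's' (18) + 19 = 11 → 'l'
  'e' (4) + 19 = 23 → 'x'
  'a' (0) + 19 = 19 → 't'
  'l' (11) + 19 = 4 → 'e'
Result = "lxte"


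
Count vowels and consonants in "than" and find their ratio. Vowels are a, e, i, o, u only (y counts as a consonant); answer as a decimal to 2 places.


Word: "than"
Vowels (a,e,i,o,u): 1
Consonants: 3
Ratio = 1/3
= 0.33


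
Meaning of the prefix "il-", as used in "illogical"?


Prefix: il-
Example: illogical (il- + logical)
Meaning = not


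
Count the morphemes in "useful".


Word: "useful"
Morphemes: use / -ful
Each morpheme carries meaning
= 2 morphemes


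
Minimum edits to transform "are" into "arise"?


Word 1: "are" (length 3)
Word 2: "arise" (length 5)
One optimal edit sequence (insert/delete/substitute each cost 1):
  1. keep 'a'
  2. keep 'r'
  3. insert 'i'  (+1)
  4. insert 's'  (+1)
  5. keep 'e'
Total edit operations: 2
Edit distance = 2


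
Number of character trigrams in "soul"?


Word: "soul" (length 4)
Number of 3-grams = length - 3 + 1 = 4 - 3 + 1
= 2


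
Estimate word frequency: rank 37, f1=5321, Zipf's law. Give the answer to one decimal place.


Zipf's law: f(r) = f(1) / r
f(1) = 5321
f(37) = 5321 / 37
= 143.8 occurrences


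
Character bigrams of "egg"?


Word: "egg" (length 3)
Number of bigrams = 3 - 2 + 1 = 2
  Position 0: "eg"
  Position 1: "gg"
Bigrams = "eg", "gg"


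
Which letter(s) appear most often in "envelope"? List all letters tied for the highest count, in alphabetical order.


Word: "envelope"
Letter counts:
  'e': 3
  'l': 1
  'n': 1
  'o': 1
  'p': 1
  'v': 1
Maximum count = 3
Most frequent = 'e' (3 times each)


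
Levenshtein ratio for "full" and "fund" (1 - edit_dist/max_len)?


Word 1: "full" (length 4)
Word 2: "fund" (length 4)
One optimal edit sequence:
  1. keep 'f'
  2. keep 'u'
  3. substitute 'l' -> 'n'  (+1)
  4. substitute 'l' -> 'd'  (+1)
Edit distance = 2
Max length = max(4, 4) = 4
Similarity = 1 - 2/4
= 0.5000


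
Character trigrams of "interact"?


Word: "interact" (length 8)
Number of trigrams = 8 - 3 + 1 = 6
  Position 0: "int"
  Position 1: "nte"
  Position 2: "ter"
  Position 3: "era"
  Position 4: "rac"
  Position 5: "act"
Trigrams = "int", "nte", "ter", "era", "rac", "act"


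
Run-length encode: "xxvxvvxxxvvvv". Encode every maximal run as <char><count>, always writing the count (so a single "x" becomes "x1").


String: "xxvxvvxxxvvvv"
Scanning for consecutive runs:
  'x' x 2
  'v' x 1
  'x' x 1
  'v' x 2
  'x' x 3
  'v' x 4
RLE = "x2v1x1v2x3v4"


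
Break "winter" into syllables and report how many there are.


Word: "winter"
Syllable breakdown: win | ter
Counting: 2 parts
= 2 syllables


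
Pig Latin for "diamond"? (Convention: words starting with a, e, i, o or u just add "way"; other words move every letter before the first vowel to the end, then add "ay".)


Word: "diamond"
Starts with consonant(s) → move to end, add 'ay'
Consonant cluster: "d"
Pig Latin = "iamondday"


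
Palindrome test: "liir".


Word: "liir"
Reversed: "riil"
Forward == Backward? liir != riil
Palindrome = No


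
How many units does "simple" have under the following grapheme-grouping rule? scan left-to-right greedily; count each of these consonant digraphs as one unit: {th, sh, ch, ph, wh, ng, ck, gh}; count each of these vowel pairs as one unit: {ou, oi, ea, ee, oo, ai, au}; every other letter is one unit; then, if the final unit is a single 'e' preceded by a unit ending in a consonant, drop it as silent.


Word: "simple" (6 letters)
Left-to-right scan:
  1. 's' (letter)
  2. 'i' (letter)
  3. 'm' (letter)
  4. 'p' (letter)
  5. 'l' (letter)
  6. 'e' (letter)
Units from scan: 6
Final unit is 'e' after a consonant -> drop as silent (-1)
Sound units = 5 units


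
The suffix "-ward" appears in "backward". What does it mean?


Suffix: -ward
Example: backward (back + -ward)
Meaning = in the direction of


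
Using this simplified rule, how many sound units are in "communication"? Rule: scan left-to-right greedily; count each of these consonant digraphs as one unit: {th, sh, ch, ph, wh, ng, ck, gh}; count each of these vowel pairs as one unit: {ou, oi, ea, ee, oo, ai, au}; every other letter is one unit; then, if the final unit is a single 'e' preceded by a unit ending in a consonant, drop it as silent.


Word: "communication" (13 letters)
Left-to-right scan:
  [1] 'c' (letter)
  [2] 'o' (letter)
  [3] 'm' (letter)
  [4] 'm' (letter)
  [5] 'u' (letter)
  [6] 'n' (letter)
  [7] 'i' (letter)
  [8] 'c' (letter)
  [9] 'a' (letter)
  [10] 't' (letter)
  [11] 'i' (letter)
  [12] 'o' (letter)
  [13] 'n' (letter)
Units from scan: 13
Sound units = 13 units


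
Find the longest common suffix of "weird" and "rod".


Word 1: "weird"
Word 2: "rod"
Comparing from end:
  Pos -1: 'd' == 'd'
  Pos -2: 'r' != 'o' (stop)
LCS = "d" (length 1)


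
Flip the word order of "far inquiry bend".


Original: "far inquiry bend"
Words (1..n): far | inquiry | bend
Reversed (n..1): bend | inquiry | far
Result = "bend inquiry far"


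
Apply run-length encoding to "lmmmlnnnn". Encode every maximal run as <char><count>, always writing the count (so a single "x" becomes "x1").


String: "lmmmlnnnn"
Scanning for consecutive runs:
  'l' x 1
  'm' x 3
  'l' x 1
  'n' x 4
RLE = "l1m3l1n4"


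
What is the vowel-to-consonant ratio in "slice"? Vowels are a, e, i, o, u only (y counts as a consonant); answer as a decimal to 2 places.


Word: "slice"
Vowels (a,e,i,o,u): 2
Consonants: 3
Ratio = 2/3
= 0.67


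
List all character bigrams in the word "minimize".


Word: "minimize" (length 8)
Number of bigrams = 8 - 2 + 1 = 7
  Position 0: "mi"
  Position 1: "in"
  Position 2: "ni"
  Position 3: "im"
  Position 4: "mi"
  Position 5: "iz"
  Position 6: "ze"
Bigrams = "mi", "in", "ni", "im", "mi", "iz", "ze"


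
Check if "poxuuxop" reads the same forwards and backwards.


Word: "poxuuxop"
Reversed: "poxuuxop"
Forward == Backward? poxuuxop == poxuuxop
Palindrome = Yes


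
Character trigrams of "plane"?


Word: "plane" (length 5)
Number of trigrams = 5 - 3 + 1 = 3
  Position 0: "pla"
  Position 1: "lan"
  Position 2: "ane"
Trigrams = "pla", "lan", "ane"


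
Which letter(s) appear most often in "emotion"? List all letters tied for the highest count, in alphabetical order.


Word: "emotion"
Letter counts:
  'e': 1
  'i': 1
  'm': 1
  'n': 1
  'o': 2
  't': 1
Maximum count = 2
Most frequent = 'o' (2 times each)


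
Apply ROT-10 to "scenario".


Word: "scenario"
Shift: 10
Each letter → (letter + shift) mod 26:
  's' (18) + 10 = 2 → 'c'
  'c' (2) + 10 = 12 → 'm'
  'e' (4) + 10 = 14 → 'o'
  'n' (13) + 10 = 23 → 'x'
  'a' (0) + 10 = 10 → 'k'
  'r' (17) + 10 = 1 → 'b'
  'i' (8) + 10 = 18 → 's'
  'o' (14) + 10 = 24 → 'y'
Result = "cmoxkbsy"


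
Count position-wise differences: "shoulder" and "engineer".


Comparing character by character (same length = 8):
  Pos 0: 's' vs 'e' !=
  Pos 1: 'h' vs 'n' !=
  Pos 2: 'o' vs 'g' !=
  Pos 3: 'u' vs 'i' !=
  Pos 4: 'l' vs 'n' !=
  Pos 5: 'd' vs 'e' !=
  Pos 6: 'e' vs 'e' =
  Pos 7: 'r' vs 'r' =
Hamming distance = 6


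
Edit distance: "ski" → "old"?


Word 1: "ski" (length 3)
Word 2: "old" (length 3)
One optimal edit sequence (insert/delete/substitute each cost 1):
  1. substitute 's' -> 'o'  (+1)
  2. substitute 'k' -> 'l'  (+1)
  3. substitute 'i' -> 'd'  (+1)
Total edit operations: 3
Edit distance = 3


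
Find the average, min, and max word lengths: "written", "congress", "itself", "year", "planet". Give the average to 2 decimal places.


Lengths: "written"=7, "congress"=8, "itself"=6, "year"=4, "planet"=6
Sum = 31, Count = 5
Average = 31/5 = 6.20
= avg=6.20, min=4, max=8


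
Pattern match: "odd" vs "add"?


Pattern of "odd": [0, 1, 1]
Pattern of "add": [0, 1, 1]
Patterns match
Same pattern = Yes


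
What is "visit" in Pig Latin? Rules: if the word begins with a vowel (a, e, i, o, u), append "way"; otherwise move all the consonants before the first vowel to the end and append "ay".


Word: "visit"
Starts with consonant(s) → move to end, add 'ay'
Consonant cluster: "v"
Pig Latin = "isitvay"


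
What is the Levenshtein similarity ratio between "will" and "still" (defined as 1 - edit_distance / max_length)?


Word 1: "will" (length 4)
Word 2: "still" (length 5)
One optimal edit sequence:
  1. insert 's'  (+1)
  2. substitute 'w' -> 't'  (+1)
  3. keep 'i'
  4. keep 'l'
  5. keep 'l'
Edit distance = 2
Max length = max(4, 5) = 5
Similarity = 1 - 2/5
= 0.6000


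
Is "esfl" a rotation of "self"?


Word: "self", Candidate: "esfl"
Method: check if candidate is substring of word+word
"selfself" contains "esfl"? No
Is rotation = No


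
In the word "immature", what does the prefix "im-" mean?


Prefix: im-
Example: immature = im- + mature
Meaning = not / into


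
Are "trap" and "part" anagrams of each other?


Word 1: "trap" → sorted: aprt
Word 2: "part" → sorted: aprt
Same letters? aprt == aprt
Anagram = Yes


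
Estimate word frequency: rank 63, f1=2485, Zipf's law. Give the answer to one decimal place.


Zipf's law: f(r) = f(1) / r
f(1) = 2485
f(63) = 2485 / 63
= 39.4 occurrences


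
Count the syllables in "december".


Word: "december"
Syllable breakdown: de-cem-ber
Counting: 3 parts
= 3 syllables


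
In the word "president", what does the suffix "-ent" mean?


Suffix: -ent
Example: president = preside + -ent, with a spelling change
Meaning = one who / that which


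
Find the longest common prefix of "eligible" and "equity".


Word 1: "eligible"
Word 2: "equity"
Comparing from start:
  Pos 0: 'e' == 'e'
  Pos 1: 'l' != 'q' (stop)
LCP = "e" (length 1)


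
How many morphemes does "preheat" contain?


Word: "preheat"
Morphemes: pre- + heat
Each morpheme carries meaning
= 2 morphemes


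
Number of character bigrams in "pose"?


Word: "pose" (length 4)
Number of 2-grams = length - 2 + 1 = 4 - 2 + 1
= 3


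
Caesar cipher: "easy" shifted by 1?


Word: "easy"
Shift: 1
Each letter → (letter + shift) mod 26:
  'e' (4) + 1 = 5 → 'f'
  'a' (0) + 1 = 1 → 'b'
  's' (18) + 1 = 19 → 't'
  'y' (24) + 1 = 25 → 'z'
Result = "fbtz"


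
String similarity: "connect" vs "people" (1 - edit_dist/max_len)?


Word 1: "connect" (length 7)
Word 2: "people" (length 6)
One optimal edit sequence:
  1. insert 'p'  (+1)
  2. substitute 'c' -> 'e'  (+1)
  3. keep 'o'
  4. substitute 'n' -> 'p'  (+1)
  5. substitute 'n' -> 'l'  (+1)
  6. keep 'e'
  7. delete 'c'  (+1)
  8. delete 't'  (+1)
Edit distance = 6
Max length = max(7, 6) = 7
Similarity = 1 - 6/7
= 0.1429


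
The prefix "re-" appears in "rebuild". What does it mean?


Prefix: re-
Example: rebuild (re- + build)
Meaning = again


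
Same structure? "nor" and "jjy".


Pattern of "nor": [0, 1, 2]
Pattern of "jjy": [0, 0, 1]
Patterns do not match
Same pattern = No


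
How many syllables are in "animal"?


Word: "animal"
Syllable breakdown: an | i | mal
Counting: 3 parts
= 3 syllables


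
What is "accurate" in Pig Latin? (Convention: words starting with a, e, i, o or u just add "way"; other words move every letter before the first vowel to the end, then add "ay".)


Word: "accurate"
Starts with vowel → add 'way'
Pig Latin = "accurateway"


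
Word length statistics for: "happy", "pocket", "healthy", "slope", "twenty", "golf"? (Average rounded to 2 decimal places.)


Lengths: "happy"=5, "pocket"=6, "healthy"=7, "slope"=5, "twenty"=6, "golf"=4
Sum = 33, Count = 6
Average = 33/6 = 5.50
= avg=5.50, min=4, max=7


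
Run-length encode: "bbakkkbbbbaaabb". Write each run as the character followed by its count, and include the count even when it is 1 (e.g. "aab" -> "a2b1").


String: "bbakkkbbbbaaabb"
Scanning for consecutive runs:
  'b' x 2
  'a' x 1
  'k' x 3
  'b' x 4
  'a' x 3
  'b' x 2
RLE = "b2a1k3b4a3b2"


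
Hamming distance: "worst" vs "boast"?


Comparing character by character (same length = 5):
  Pos 0: 'w' vs 'b' !=
  Pos 1: 'o' vs 'o' =
  Pos 2: 'r' vs 'a' !=
  Pos 3: 's' vs 's' =
  Pos 4: 't' vs 't' =
Hamming distance = 2


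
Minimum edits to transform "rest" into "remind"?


Word 1: "rest" (length 4)
Word 2: "remind" (length 6)
One optimal edit sequence (insert/delete/substitute each cost 1):
  1. keep 'r'
  2. keep 'e'
  3. insert 'm'  (+1)
  4. insert 'i'  (+1)
  5. substitute 's' -> 'n'  (+1)
  6. substitute 't' -> 'd'  (+1)
Total edit operations: 4
Edit distance = 4


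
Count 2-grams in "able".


Word: "able" (length 4)
Number of 2-grams = length - 2 + 1 = 4 - 2 + 1
= 3


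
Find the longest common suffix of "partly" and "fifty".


Word 1: "partly"
Word 2: "fifty"
Comparing from end:
  Pos -1: 'y' == 'y'
  Pos -2: 'l' != 't' (stop)
LCS = "y" (length 1)


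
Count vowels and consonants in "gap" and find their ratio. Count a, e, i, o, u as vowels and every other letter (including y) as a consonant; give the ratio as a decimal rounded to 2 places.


Word: "gap"
Vowels (a,e,i,o,u): 1
Consonants: 2
Ratio = 1/2
= 0.50


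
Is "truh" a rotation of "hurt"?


Word: "hurt", Candidate: "truh"
Method: check if candidate is substring of word+word
"hurthurt" contains "truh"? No
Is rotation = No


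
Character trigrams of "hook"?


Word: "hook" (length 4)
Number of trigrams = 4 - 3 + 1 = 2
  Position 0: "hoo"
  Position 1: "ook"
Trigrams = "hoo", "ook"


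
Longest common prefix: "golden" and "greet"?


Word 1: "golden"
Word 2: "greet"
Comparing from start:
  Pos 0: 'g' == 'g'
  Pos 1: 'o' != 'r' (stop)
LCP = "g" (length 1)


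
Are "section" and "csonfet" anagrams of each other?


Word 1: "section" → sorted: ceinost
Word 2: "csonfet" → sorted: cefnost
Same letters? ceinost != cefnost
Anagram = No


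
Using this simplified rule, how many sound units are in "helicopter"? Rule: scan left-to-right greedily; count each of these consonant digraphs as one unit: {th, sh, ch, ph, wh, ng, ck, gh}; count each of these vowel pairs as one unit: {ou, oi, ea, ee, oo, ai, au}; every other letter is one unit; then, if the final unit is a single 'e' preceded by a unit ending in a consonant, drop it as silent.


Word: "helicopter" (10 letters)
Left-to-right scan:
  [1] 'h' (letter)
  [2] 'e' (letter)
  [3] 'l' (letter)
  [4] 'i' (letter)
  [5] 'c' (letter)
  [6] 'o' (letter)
  [7] 'p' (letter)
  [8] 't' (letter)
  [9] 'e' (letter)
  [10] 'r' (letter)
Units from scan: 10
Sound units = 10 units


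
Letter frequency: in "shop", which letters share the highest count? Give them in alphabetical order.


Word: "shop"
Letter counts:
  'h': 1
  'o': 1
  'p': 1
  's': 1
Maximum count = 1
Most frequent = 'h', 'o', 'p', 's' (1 time each)


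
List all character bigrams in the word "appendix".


Word: "appendix" (length 8)
Number of bigrams = 8 - 2 + 1 = 7
  Position 0: "ap"
  Position 1: "pp"
  Position 2: "pe"
  Position 3: "en"
  Position 4: "nd"
  Position 5: "di"
  Position 6: "ix"
Bigrams = "ap", "pp", "pe", "en", "nd", "di", "ix"


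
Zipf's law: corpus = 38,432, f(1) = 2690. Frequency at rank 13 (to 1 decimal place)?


Zipf's law: f(r) = f(1) / r
f(1) = 2690
f(13) = 2690 / 13
= 206.9 occurrences


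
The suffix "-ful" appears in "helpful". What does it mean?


Suffix: -ful
Example: helpful = help + -ful
Meaning = full of


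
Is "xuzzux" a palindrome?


Word: "xuzzux"
Reversed: "xuzzux"
Forward == Backward? xuzzux == xuzzux
Palindrome = Yes


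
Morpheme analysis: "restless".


Word: "restless"
Morphemes: rest / -less
Each morpheme carries meaning
= 2 morphemes


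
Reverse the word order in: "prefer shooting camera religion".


Original: "prefer shooting camera religion"
Words (1..n): prefer | shooting | camera | religion
Reversed (n..1): religion | camera | shooting | prefer
Result = "religion camera shooting prefer"


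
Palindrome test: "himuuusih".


Word: "himuuusih"
Reversed: "hisuuumih"
Forward == Backward? himuuusih != hisuuumih
Palindrome = No


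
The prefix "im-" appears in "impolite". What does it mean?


Prefix: im-
As in: impolite -> im- + polite
Meaning = not / into


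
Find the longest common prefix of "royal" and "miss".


Word 1: "royal"
Word 2: "miss"
Comparing from start:
  Pos 0: 'r' != 'm' (stop)
LCP = "" (length 0)


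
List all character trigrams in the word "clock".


Word: "clock" (length 5)
Number of trigrams = 5 - 3 + 1 = 3
  Position 0: "clo"
  Position 1: "loc"
  Position 2: "ock"
Trigrams = "clo", "loc", "ock"


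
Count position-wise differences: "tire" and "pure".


Comparing character by character (same length = 4):
  Pos 0: 't' vs 'p' !=
  Pos 1: 'i' vs 'u' !=
  Pos 2: 'r' vs 'r' =
  Pos 3: 'e' vs 'e' =
Hamming distance = 2


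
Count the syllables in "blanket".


Word: "blanket"
Syllable breakdown: blan · ket
Counting: 2 parts
= 2 syllables


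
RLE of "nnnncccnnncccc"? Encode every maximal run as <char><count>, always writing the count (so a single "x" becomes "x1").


String: "nnnncccnnncccc"
Scanning for consecutive runs:
  'n' x 4
  'c' x 3
  'n' x 3
  'c' x 4
RLE = "n4c3n3c4"


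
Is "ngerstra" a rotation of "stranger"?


Word: "stranger", Candidate: "ngerstra"
Method: check if candidate is substring of word+word
"strangerstranger" contains "ngerstra"? Yes
Is rotation = Yes


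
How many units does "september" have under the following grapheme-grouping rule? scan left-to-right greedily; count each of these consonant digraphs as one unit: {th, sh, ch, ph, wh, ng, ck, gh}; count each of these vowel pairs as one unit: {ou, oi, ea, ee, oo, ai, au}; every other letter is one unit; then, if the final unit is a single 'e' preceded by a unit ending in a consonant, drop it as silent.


Word: "september" (9 letters)
Left-to-right scan:
  (1) 's' (letter)
  (2) 'e' (letter)
  (3) 'p' (letter)
  (4) 't' (letter)
  (5) 'e' (letter)
  (6) 'm' (letter)
  (7) 'b' (letter)
  (8) 'e' (letter)
  (9) 'r' (letter)
Units from scan: 9
Sound units = 9 units


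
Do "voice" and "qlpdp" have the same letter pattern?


Pattern of "voice": [0, 1, 2, 3, 4]
Pattern of "qlpdp": [0, 1, 2, 3, 2]
Patterns do not match
Same pattern = No


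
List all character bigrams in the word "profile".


Word: "profile" (length 7)
Number of bigrams = 7 - 2 + 1 = 6
  Position 0: "pr"
  Position 1: "ro"
  Position 2: "of"
  Position 3: "fi"
  Position 4: "il"
  Position 5: "le"
Bigrams = "pr", "ro", "of", "fi", "il", "le"


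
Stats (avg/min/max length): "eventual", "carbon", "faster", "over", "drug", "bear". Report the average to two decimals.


Lengths: "eventual"=8, "carbon"=6, "faster"=6, "over"=4, "drug"=4, "bear"=4
Sum = 32, Count = 6
Average = 32/6 = 5.33
= avg=5.33, min=4, max=8


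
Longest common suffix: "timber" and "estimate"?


Word 1: "timber"
Word 2: "estimate"
Comparing from end:
  Pos -1: 'r' != 'e' (stop)
LCS = "" (length 0)


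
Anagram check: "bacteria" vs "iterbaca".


Word 1: "bacteria" → sorted: aabceirt
Word 2: "iterbaca" → sorted: aabceirt
Same letters? aabceirt == aabceirt
Anagram = Yes


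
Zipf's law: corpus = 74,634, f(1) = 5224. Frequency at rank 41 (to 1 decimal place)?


Zipf's law: f(r) = f(1) / r
f(1) = 5224
f(41) = 5224 / 41
= 127.4 occurrences


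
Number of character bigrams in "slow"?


Word: "slow" (length 4)
Number of 2-grams = length - 2 + 1 = 4 - 2 + 1
= 3


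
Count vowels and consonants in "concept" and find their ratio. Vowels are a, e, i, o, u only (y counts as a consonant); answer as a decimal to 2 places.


Word: "concept"
Vowels (a,e,i,o,u): 2
Consonants: 5
Ratio = 2/5
= 0.40


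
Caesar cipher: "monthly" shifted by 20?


Word: "monthly"
Shift: 20
Each letter → (letter + shift) mod 26:
  'm' (12) + 20 = 6 → 'g'
  'o' (14) + 20 = 8 → 'i'
  'n' (13) + 20 = 7 → 'h'
  't' (19) + 20 = 13 → 'n'
  'h' (7) + 20 = 1 → 'b'
  'l' (11) + 20 = 5 → 'f'
  'y' (24) + 20 = 18 → 's'
Result = "gihnbfs"


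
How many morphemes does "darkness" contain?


Word: "darkness"
Morphemes: dark / -ness
Each morpheme carries meaning
= 2 morphemes


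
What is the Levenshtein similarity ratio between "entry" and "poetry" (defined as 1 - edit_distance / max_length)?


Word 1: "entry" (length 5)
Word 2: "poetry" (length 6)
One optimal edit sequence:
  1. insert 'p'  (+1)
  2. substitute 'e' -> 'o'  (+1)
  3. substitute 'n' -> 'e'  (+1)
  4. keep 't'
  5. keep 'r'
  6. keep 'y'
Edit distance = 3
Max length = max(5, 6) = 6
Similarity = 1 - 3/6
= 0.5000


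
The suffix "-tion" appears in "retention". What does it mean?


Suffix: -tion
Example: retention (retain + -tion, with a spelling change)
Meaning = act or process


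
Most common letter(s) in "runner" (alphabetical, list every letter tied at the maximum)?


Word: "runner"
Letter counts:
  'e': 1
  'n': 2
  'r': 2
  'u': 1
Maximum count = 2
Most frequent = 'n', 'r' (2 times each)


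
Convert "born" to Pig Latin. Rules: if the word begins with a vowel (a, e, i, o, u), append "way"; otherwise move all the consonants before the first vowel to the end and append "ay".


Word: "born"
Starts with consonant(s) → move to end, add 'ay'
Consonant cluster: "b"
Pig Latin = "ornbay"


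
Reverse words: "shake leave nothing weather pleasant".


Original: "shake leave nothing weather pleasant"
Words (1..n): shake | leave | nothing | weather | pleasant
Reversed (n..1): pleasant | weather | nothing | leave | shake
Result = "pleasant weather nothing leave shake"


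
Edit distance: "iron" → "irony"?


Word 1: "iron" (length 4)
Word 2: "irony" (length 5)
One optimal edit sequence (insert/delete/substitute each cost 1):
  1. keep 'i'
  2. keep 'r'
  3. keep 'o'
  4. keep 'n'
  5. insert 'y'  (+1)
Total edit operations: 1
Edit distance = 1


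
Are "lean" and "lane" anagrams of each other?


Word 1: "lean" → sorted: aeln
Word 2: "lane" → sorted: aeln
Same letters? aeln == aeln
Anagram = Yes


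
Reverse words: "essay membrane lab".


Original: "essay membrane lab"
Words (1..n): essay | membrane | lab
Reversed (n..1): lab | membrane | essay
Result = "lab membrane essay"


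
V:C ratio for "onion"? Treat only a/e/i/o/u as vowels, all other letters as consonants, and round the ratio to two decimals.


Word: "onion"
Vowels (a,e,i,o,u): 3
Consonants: 2
Ratio = 3/2
= 1.50


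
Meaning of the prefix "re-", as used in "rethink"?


Prefix: re-
Example: rethink (re- + think)
Meaning = again


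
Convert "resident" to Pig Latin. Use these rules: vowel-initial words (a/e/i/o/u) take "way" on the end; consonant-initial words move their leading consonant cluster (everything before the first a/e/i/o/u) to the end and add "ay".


Word: "resident"
Starts with consonant(s) → move to end, add 'ay'
Consonant cluster: "r"
Pig Latin = "esidentray"


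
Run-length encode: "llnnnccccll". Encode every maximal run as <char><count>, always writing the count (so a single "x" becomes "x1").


String: "llnnnccccll"
Scanning for consecutive runs:
  'l' x 2
  'n' x 3
  'c' x 4
  'l' x 2
RLE = "l2n3c4l2"


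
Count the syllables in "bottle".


Word: "bottle"
Syllable breakdown: bot-tle
Counting: 2 parts
= 2 syllables


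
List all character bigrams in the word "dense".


Word: "dense" (length 5)
Number of bigrams = 5 - 2 + 1 = 4
  Position 0: "de"
  Position 1: "en"
  Position 2: "ns"
  Position 3: "se"
Bigrams = "de", "en", "ns", "se"
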